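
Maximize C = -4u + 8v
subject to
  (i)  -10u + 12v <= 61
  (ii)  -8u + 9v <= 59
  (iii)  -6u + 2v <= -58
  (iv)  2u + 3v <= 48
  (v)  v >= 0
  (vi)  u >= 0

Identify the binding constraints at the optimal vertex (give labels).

Vertices and C = -4u + 8v:
  (135/11, 86/11) → C = 148/11
  (29/3, 0) → C = -116/3
  (24, 0) → C = -96

The maximum is at (135/11, 86/11). Substituting into each constraint, equality holds for (iii) and (iv); the remaining constraints have slack.

(iii) and (iv)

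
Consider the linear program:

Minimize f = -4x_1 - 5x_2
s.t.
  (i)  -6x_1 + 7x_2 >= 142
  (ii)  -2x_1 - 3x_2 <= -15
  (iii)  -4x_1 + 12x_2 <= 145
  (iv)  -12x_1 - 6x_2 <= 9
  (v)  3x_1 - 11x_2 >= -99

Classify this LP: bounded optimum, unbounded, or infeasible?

The boundaries -2x_1 - 3x_2 = -15 and 3x_1 - 11x_2 = -99 meet at (-132/31, 243/31), but that point violates -6x_1 + 7x_2 ≥ 142. Every candidate vertex is excluded by some other constraint, so the feasible region is empty.

infeasible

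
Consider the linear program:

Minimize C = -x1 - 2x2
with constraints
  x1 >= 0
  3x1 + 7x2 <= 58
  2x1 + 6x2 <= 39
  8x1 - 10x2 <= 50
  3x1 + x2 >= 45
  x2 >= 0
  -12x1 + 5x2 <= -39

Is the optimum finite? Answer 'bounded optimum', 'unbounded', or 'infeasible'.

infeasible

The boundaries 3x1 + 7x2 = 58 and 2x1 + 6x2 = 39 meet at (75/4, 1/4), but that point violates 8x1 - 10x2 ≤ 50. Every candidate vertex is excluded by some other constraint, so the feasible region is empty.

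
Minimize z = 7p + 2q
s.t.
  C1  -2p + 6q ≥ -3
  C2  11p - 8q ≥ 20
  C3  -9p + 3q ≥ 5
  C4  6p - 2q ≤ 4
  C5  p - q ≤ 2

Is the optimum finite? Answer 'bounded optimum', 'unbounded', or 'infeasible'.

infeasible

The boundaries -2p + 6q = -3 and -9p + 3q = 5 meet at (-13/16, -37/48), but that point violates 11p - 8q ≥ 20. Every candidate vertex is excluded by some other constraint, so the feasible region is empty.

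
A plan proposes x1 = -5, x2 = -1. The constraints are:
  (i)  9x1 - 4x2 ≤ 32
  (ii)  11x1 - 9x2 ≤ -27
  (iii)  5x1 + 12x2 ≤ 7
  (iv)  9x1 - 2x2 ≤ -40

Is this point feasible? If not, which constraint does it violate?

feasible

(i): -41 ≤ 32 ✓
(ii): -46 ≤ -27 ✓
(iii): -37 ≤ 7 ✓
(iv): -43 ≤ -40 ✓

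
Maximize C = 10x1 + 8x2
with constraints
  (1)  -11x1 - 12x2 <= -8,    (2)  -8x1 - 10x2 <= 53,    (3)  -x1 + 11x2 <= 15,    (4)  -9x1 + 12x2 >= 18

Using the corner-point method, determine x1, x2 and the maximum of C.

x1 = -6/29, x2 = 39/29, maximum C = 252/29

Vertices and C = 10x1 + 8x2:
  (-92/133, 173/133) → C = 464/133
  (-1/2, 9/8) → C = 4
  (-6/29, 39/29) → C = 252/29

The binding constraints are -x1 + 11x2 = 15 and -9x1 + 12x2 = 18.
Solving simultaneously gives x1 = -6/29, x2 = 39/29.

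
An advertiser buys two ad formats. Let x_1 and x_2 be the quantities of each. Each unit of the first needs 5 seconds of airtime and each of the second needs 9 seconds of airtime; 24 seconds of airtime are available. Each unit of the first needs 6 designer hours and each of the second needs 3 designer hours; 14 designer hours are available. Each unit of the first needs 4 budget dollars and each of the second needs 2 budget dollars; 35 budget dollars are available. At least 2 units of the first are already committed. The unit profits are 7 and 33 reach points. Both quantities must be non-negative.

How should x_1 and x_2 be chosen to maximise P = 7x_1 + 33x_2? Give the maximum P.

x_1 = 2, x_2 = 2/3, maximum P = 36

Extreme points and P = 7x_1 + 33x_2:
  (7/3, 0) → P = 49/3
  (2, 0) → P = 14
  (2, 2/3) → P = 36

At the optimal vertex, 6x_1 + 3x_2 = 14 and x_1 = 2.
Solving simultaneously gives x_1 = 2, x_2 = 2/3.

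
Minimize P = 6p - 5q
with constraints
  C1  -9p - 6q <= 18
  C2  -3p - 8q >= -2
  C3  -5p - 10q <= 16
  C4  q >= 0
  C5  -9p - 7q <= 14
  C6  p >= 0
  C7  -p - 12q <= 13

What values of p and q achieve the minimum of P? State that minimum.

Corner points and P = 6p - 5q:
  (2/3, 0) → P = 4
  (0, 1/4) → P = -5/4
  (0, 0) → P = 0

The optimum lies where -3p - 8q = -2 and p = 0.
Solving simultaneously gives p = 0, q = 1/4.

p = 0, q = 1/4, minimum P = -5/4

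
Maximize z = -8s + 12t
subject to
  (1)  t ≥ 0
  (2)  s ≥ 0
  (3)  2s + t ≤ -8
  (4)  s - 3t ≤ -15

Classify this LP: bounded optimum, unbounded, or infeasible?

The boundaries t = 0 and s - 3t = -15 meet at (-15, 0), but that point violates s ≥ 0. Every candidate vertex is excluded by some other constraint, so the feasible region is empty.

infeasible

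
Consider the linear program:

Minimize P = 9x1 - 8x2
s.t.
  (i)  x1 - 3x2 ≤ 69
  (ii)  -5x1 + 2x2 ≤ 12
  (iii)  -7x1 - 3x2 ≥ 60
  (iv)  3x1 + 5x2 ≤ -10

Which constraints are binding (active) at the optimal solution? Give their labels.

Corner points and P = 9x1 - 8x2:
  (-174/13, -357/13) → P = 1290/13
  (9/8, -181/8) → P = 1529/8
  (-156/29, -216/29) → P = 324/29

The minimum is at (-156/29, -216/29). Substituting into each constraint, equality holds for (ii) and (iii); the remaining constraints have slack.

(ii) and (iii)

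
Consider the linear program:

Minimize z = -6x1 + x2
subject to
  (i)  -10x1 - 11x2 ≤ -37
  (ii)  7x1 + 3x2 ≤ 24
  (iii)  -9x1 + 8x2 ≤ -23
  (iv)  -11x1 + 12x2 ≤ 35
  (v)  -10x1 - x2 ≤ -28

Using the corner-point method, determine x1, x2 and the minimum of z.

x1 = 153/47, x2 = 19/47, minimum z = -899/47

Extreme points and z = -6x1 + x2:
  (153/47, 19/47) → z = -899/47
  (549/179, 103/179) → z = -3191/179
  (261/83, 55/83) → z = -1511/83

The binding constraints are -10x1 - 11x2 = -37 and 7x1 + 3x2 = 24.
Solving simultaneously gives x1 = 153/47, x2 = 19/47.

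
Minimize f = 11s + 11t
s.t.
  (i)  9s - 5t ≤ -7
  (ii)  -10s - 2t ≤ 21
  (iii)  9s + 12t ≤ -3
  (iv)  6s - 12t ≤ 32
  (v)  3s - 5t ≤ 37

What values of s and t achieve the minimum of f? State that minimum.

s = -7/4, t = -7/4, minimum f = -77/2

Corner points and f = 11s + 11t:
  (-7/4, -7/4) → f = -77/2
  (-11/17, 4/17) → f = -77/17
  (-41/17, 53/34) → f = -319/34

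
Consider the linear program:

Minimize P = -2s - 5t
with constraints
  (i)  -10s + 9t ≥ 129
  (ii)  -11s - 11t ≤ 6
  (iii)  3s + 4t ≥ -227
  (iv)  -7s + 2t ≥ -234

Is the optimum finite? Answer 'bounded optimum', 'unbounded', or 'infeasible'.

From the feasible point (-1473/209, 1359/209), moving in the direction (-11, 11) keeps every constraint satisfied while P decreases without bound.

unbounded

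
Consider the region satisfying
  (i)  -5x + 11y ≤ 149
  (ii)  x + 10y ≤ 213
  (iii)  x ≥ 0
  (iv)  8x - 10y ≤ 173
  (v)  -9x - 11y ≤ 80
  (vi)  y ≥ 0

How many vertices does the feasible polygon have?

5

Of the 15 pairwise boundary intersections, those satisfying every inequality are:
  (853/61, 1214/61)
  (0, 149/11)
  (386/9, 1531/90)
  (0, 0)
  (173/8, 0)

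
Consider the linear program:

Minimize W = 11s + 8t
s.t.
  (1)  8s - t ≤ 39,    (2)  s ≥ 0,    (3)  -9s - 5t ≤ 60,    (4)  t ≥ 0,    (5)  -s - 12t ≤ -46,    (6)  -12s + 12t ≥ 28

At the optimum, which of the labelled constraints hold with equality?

(2) and (5)

Extreme points and W = 11s + 8t:
  (124/21, 173/21) → W = 916/7
  (0, 23/6) → W = 92/3
  (18/13, 145/39) → W = 1754/39
The feasible region is unbounded (it extends along (0, 1), (1, 8)), but W strictly increases along every unbounded feasible direction, so there is no improving ray and the minimum is attained at a vertex.

The minimum is at (0, 23/6). Substituting into each constraint, equality holds for (2) and (5); the remaining constraints have slack.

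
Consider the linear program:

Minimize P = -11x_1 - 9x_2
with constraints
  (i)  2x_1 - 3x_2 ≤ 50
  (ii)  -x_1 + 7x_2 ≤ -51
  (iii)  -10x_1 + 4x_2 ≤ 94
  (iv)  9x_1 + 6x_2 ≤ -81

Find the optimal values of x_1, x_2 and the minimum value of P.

x_1 = -87/23, x_2 = -180/23, minimum P = 2577/23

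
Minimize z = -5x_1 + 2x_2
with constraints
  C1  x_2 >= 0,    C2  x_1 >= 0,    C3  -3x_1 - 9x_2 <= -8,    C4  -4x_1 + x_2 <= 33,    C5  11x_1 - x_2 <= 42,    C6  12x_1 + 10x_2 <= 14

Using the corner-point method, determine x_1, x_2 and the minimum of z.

x_1 = 23/39, x_2 = 9/13, minimum z = -61/39

Vertices and z = -5x_1 + 2x_2:
  (0, 8/9) → z = 16/9
  (0, 7/5) → z = 14/5
  (23/39, 9/13) → z = -61/39

The binding constraints are -3x_1 - 9x_2 = -8 and 12x_1 + 10x_2 = 14.
Solving simultaneously gives x_1 = 23/39, x_2 = 9/13.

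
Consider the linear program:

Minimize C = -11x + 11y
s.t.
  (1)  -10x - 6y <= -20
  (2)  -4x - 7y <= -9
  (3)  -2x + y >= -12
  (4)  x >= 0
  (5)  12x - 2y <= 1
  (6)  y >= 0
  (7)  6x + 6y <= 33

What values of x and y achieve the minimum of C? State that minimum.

Corner points and C = -11x + 11y:
  (0, 10/3) → C = 110/3
  (1/2, 5/2) → C = 22
  (0, 11/2) → C = 121/2
  (6/7, 65/14) → C = 583/14

x = 1/2, y = 5/2, minimum C = 22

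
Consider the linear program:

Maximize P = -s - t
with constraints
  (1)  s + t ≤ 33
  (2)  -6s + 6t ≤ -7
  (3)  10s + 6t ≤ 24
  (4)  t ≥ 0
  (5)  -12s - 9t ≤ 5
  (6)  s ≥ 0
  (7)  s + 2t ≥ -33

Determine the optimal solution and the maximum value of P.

Corner points and P = -s - t:
  (31/16, 37/48) → P = -65/24
  (7/6, 0) → P = -7/6
  (12/5, 0) → P = -12/5

s = 7/6, t = 0, maximum P = -7/6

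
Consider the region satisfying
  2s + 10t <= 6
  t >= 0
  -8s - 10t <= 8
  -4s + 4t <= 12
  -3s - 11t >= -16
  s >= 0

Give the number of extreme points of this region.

Of the 15 pairwise boundary intersections, those satisfying every inequality are:
  (3, 0)
  (0, 3/5)
  (0, 0)

3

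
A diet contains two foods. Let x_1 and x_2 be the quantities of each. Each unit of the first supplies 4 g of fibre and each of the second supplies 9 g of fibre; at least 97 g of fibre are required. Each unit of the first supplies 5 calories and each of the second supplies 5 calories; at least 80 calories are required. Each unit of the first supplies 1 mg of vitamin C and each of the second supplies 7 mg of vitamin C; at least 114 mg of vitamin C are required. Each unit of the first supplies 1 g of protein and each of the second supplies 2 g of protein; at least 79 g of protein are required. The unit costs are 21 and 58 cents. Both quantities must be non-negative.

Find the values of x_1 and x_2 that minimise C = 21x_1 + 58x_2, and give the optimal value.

x_1 = 65, x_2 = 7, minimum C = 1771

Corner points and C = 21x_1 + 58x_2:
  (0, 79/2) → C = 2291
  (114, 0) → C = 2394
  (65, 7) → C = 1771
The feasible region is unbounded (it extends along (0, 1), (1, 0)), but C strictly increases along every unbounded feasible direction, so there is no improving ray and the minimum is attained at a vertex.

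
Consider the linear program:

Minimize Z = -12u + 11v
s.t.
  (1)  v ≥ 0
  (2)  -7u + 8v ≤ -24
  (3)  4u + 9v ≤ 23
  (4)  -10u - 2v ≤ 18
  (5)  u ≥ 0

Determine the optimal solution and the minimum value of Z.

Extreme points and Z = -12u + 11v:
  (24/7, 0) → Z = -288/7
  (23/4, 0) → Z = -69
  (80/19, 13/19) → Z = -43

The binding constraints are v = 0 and 4u + 9v = 23.
Solving simultaneously gives u = 23/4, v = 0.

u = 23/4, v = 0, minimum Z = -69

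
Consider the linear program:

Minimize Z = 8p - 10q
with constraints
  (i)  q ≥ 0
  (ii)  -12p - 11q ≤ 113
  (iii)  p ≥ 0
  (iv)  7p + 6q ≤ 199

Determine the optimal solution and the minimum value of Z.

p = 0, q = 199/6, minimum Z = -995/3

Feasible corners and Z = 8p - 10q:
  (0, 0) → Z = 0
  (199/7, 0) → Z = 1592/7
  (0, 199/6) → Z = -995/3

At the optimal vertex, p = 0 and 7p + 6q = 199.
Solving simultaneously gives p = 0, q = 199/6.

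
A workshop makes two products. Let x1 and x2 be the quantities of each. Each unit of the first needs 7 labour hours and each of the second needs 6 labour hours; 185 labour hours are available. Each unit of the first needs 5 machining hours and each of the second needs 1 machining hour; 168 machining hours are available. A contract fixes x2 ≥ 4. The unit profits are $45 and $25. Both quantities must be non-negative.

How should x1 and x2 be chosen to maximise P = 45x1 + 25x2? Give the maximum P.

x1 = 23, x2 = 4, maximum P = 1135

Extreme points and P = 45x1 + 25x2:
  (0, 185/6) → P = 4625/6
  (0, 4) → P = 100
  (23, 4) → P = 1135

The binding constraints are 7x1 + 6x2 = 185 and x2 = 4.
Solving simultaneously gives x1 = 23, x2 = 4.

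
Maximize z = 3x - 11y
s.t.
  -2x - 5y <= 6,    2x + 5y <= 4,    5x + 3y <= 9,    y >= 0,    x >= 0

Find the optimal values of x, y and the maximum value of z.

x = 9/5, y = 0, maximum z = 27/5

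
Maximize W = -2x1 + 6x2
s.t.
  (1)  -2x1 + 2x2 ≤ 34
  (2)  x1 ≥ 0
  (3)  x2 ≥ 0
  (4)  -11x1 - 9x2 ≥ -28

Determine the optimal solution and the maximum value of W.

Corner points and W = -2x1 + 6x2:
  (0, 0) → W = 0
  (0, 28/9) → W = 56/3
  (28/11, 0) → W = -56/11

At the optimal vertex, x1 = 0 and -11x1 - 9x2 = -28.
Solving simultaneously gives x1 = 0, x2 = 28/9.

x1 = 0, x2 = 28/9, maximum W = 56/3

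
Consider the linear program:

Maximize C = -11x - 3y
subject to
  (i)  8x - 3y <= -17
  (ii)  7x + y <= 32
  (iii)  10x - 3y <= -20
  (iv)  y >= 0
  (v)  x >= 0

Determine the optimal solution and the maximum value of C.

x = 0, y = 20/3, maximum C = -20

Corner points and C = -11x - 3y:
  (76/31, 460/31) → C = -2216/31
  (0, 32) → C = -96
  (0, 20/3) → C = -20

The optimum lies where 10x - 3y = -20 and x = 0.
Solving simultaneously gives x = 0, y = 20/3.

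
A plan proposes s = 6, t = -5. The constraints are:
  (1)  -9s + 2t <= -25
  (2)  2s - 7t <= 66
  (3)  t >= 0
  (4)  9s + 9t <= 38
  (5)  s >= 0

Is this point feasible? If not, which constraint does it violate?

not feasible — violates (3)

Constraint (3): t = -5, which is not ≥ 0. All other constraints are satisfied.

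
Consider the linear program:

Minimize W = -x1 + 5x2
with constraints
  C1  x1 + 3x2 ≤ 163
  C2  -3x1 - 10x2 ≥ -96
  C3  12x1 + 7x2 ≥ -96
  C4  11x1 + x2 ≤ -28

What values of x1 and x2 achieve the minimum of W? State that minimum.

x1 = -20/13, x2 = -144/13, minimum W = -700/13

Corner points and W = -x1 + 5x2:
  (-544/33, 160/11) → W = 2944/33
  (-376/107, 1140/107) → W = 6076/107
  (-20/13, -144/13) → W = -700/13

At the optimal vertex, 12x1 + 7x2 = -96 and 11x1 + x2 = -28.
Solving simultaneously gives x1 = -20/13, x2 = -144/13.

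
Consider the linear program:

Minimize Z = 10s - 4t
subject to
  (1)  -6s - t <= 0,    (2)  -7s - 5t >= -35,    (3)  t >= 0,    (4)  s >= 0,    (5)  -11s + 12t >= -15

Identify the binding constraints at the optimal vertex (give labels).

(2) and (4)

Vertices and Z = 10s - 4t:
  (0, 0) → Z = 0
  (0, 7) → Z = -28
  (495/139, 280/139) → Z = 3830/139
  (15/11, 0) → Z = 150/11

The minimum is at (0, 7). Substituting into each constraint, equality holds for (2) and (4); the remaining constraints have slack.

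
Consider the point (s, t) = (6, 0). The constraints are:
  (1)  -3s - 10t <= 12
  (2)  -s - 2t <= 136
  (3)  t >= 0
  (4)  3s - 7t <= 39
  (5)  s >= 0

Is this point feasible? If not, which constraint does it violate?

feasible

(1): -18 ≤ 12 ✓
(2): -6 ≤ 136 ✓
(3): 0 ≥ 0 ✓
(4): 18 ≤ 39 ✓
(5): 6 ≥ 0 ✓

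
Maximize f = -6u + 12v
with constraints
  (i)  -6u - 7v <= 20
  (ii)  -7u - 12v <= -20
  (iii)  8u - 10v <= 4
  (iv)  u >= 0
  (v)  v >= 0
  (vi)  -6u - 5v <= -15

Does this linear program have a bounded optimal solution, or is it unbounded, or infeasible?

From the feasible point (17/10, 24/25), moving in the direction (0, 1) keeps every constraint satisfied while f increases without bound.

unbounded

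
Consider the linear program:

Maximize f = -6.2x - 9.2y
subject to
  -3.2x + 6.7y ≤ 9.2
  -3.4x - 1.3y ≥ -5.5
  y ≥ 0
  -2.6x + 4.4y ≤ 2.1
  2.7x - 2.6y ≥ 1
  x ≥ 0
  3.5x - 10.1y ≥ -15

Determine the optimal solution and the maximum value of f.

x = 10/27, y = 0, maximum f = -62/27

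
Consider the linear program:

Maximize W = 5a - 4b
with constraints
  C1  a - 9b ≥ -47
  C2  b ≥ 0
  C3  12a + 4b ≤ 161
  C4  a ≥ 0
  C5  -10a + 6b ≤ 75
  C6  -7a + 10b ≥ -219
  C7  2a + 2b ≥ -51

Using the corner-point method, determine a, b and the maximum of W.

Feasible corners and W = 5a - 4b:
  (1261/112, 725/112) → W = 3405/112
  (0, 47/9) → W = -188/9
  (161/12, 0) → W = 805/12
  (0, 0) → W = 0

a = 161/12, b = 0, maximum W = 805/12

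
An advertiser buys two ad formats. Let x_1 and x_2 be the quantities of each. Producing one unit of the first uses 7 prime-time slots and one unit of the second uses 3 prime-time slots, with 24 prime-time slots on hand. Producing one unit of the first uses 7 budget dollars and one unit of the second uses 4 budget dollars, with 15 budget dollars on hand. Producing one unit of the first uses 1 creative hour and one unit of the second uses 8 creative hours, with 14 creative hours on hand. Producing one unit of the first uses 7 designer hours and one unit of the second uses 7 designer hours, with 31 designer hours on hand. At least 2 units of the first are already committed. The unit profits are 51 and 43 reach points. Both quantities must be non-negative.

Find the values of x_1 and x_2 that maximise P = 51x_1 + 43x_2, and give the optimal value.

Vertices and P = 51x_1 + 43x_2:
  (15/7, 0) → P = 765/7
  (2, 0) → P = 102
  (2, 1/4) → P = 451/4

x_1 = 2, x_2 = 1/4, maximum P = 451/4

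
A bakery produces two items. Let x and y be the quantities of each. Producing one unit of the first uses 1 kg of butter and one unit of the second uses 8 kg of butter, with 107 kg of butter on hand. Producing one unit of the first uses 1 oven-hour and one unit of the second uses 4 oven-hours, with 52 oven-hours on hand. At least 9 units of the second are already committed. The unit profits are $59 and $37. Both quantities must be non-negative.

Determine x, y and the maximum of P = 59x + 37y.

x = 16, y = 9, maximum P = 1277

Feasible corners and P = 59x + 37y:
  (0, 13) → P = 481
  (0, 9) → P = 333
  (16, 9) → P = 1277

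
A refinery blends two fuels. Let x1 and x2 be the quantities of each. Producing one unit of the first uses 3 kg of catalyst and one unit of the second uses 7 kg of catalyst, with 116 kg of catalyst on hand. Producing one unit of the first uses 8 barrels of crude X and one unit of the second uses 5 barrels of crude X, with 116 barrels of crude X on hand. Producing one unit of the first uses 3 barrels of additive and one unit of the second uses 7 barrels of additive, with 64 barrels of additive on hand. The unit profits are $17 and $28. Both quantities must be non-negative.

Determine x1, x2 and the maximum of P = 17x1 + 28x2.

x1 = 12, x2 = 4, maximum P = 316

Extreme points and P = 17x1 + 28x2:
  (0, 0) → P = 0
  (0, 64/7) → P = 256
  (29/2, 0) → P = 493/2
  (12, 4) → P = 316

The binding constraints are 8x1 + 5x2 = 116 and 3x1 + 7x2 = 64.
Solving simultaneously gives x1 = 12, x2 = 4.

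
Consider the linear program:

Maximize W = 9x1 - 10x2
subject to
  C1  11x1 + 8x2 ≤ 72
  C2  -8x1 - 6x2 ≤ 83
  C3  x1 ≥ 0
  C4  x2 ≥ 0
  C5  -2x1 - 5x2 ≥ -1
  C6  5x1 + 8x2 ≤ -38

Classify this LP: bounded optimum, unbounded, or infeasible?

The boundaries 11x1 + 8x2 = 72 and -8x1 - 6x2 = 83 meet at (548, -1489/2), but that point violates x2 ≥ 0. Every candidate vertex is excluded by some other constraint, so the feasible region is empty.

infeasible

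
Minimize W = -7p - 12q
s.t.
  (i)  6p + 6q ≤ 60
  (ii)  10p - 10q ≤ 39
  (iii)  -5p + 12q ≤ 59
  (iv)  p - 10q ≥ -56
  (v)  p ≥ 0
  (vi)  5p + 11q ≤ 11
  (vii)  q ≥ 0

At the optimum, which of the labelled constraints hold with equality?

Corner points and W = -7p - 12q:
  (0, 1) → W = -12
  (0, 0) → W = 0
  (11/5, 0) → W = -77/5

The minimum is at (11/5, 0). Substituting into each constraint, equality holds for (vi) and (vii); the remaining constraints have slack.

(vi) and (vii)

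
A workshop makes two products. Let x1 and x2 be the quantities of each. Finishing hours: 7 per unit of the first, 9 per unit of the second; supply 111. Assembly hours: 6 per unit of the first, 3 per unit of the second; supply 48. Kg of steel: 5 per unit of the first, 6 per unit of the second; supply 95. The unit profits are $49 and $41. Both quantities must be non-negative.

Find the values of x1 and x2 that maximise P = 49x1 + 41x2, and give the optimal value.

x1 = 3, x2 = 10, maximum P = 557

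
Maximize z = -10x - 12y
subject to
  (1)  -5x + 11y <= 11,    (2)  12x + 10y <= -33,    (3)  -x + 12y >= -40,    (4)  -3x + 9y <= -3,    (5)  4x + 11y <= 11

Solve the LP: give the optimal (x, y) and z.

The binding constraints are -5x + 11y = 11 and -x + 12y = -40.
Solving simultaneously gives x = -572/49, y = -211/49.

x = -572/49, y = -211/49, maximum z = 8252/49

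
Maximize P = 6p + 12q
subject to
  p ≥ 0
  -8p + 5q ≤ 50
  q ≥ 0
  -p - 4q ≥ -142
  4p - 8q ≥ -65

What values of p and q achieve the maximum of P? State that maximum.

p = 142, q = 0, maximum P = 852

Extreme points and P = 6p + 12q:
  (0, 0) → P = 0
  (0, 65/8) → P = 195/2
  (142, 0) → P = 852
  (73/2, 211/8) → P = 1071/2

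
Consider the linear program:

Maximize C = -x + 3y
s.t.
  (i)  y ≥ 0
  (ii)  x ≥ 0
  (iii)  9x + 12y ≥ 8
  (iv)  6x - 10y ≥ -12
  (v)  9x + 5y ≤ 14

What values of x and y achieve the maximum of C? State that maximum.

Extreme points and C = -x + 3y:
  (8/9, 0) → C = -8/9
  (14/9, 0) → C = -14/9
  (0, 2/3) → C = 2
  (0, 6/5) → C = 18/5
  (2/3, 8/5) → C = 62/15

x = 2/3, y = 8/5, maximum C = 62/15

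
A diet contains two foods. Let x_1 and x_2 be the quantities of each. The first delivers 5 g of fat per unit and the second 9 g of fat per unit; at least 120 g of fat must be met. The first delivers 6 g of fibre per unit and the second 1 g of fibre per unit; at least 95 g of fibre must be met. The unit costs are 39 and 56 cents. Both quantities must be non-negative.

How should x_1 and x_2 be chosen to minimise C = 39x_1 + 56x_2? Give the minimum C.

Feasible corners and C = 39x_1 + 56x_2:
  (0, 95) → C = 5320
  (24, 0) → C = 936
  (15, 5) → C = 865
The feasible region is unbounded (it extends along (0, 1), (1, 0)), but C strictly increases along every unbounded feasible direction, so there is no improving ray and the minimum is attained at a vertex.

The binding constraints are 5x_1 + 9x_2 = 120 and 6x_1 + x_2 = 95.
Solving simultaneously gives x_1 = 15, x_2 = 5.

x_1 = 15, x_2 = 5, minimum C = 865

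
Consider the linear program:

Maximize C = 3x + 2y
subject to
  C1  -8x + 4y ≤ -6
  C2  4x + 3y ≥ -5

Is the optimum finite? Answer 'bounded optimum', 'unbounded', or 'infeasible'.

From the feasible point (-1/20, -8/5), moving in the direction (3, -4) keeps every constraint satisfied while C increases without bound.

unbounded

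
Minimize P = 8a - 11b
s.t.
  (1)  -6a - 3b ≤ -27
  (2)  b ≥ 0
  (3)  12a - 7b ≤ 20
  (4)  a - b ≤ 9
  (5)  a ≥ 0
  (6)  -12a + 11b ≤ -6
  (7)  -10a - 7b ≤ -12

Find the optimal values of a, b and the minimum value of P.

Extreme points and P = 8a - 11b:
  (83/26, 34/13) → P = -42/13
  (105/34, 48/17) → P = -108/17
  (89/24, 7/2) → P = -53/6

a = 89/24, b = 7/2, minimum P = -53/6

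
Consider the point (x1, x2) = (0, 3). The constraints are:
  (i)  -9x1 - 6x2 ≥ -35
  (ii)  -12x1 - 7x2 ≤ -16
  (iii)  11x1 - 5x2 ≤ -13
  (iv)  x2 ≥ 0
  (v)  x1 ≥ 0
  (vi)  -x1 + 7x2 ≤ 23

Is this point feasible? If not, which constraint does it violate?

(i): -18 ≥ -35 ✓
(ii): -21 ≤ -16 ✓
(iii): -15 ≤ -13 ✓
(iv): 3 ≥ 0 ✓
(v): 0 ≥ 0 ✓
(vi): 21 ≤ 23 ✓

feasible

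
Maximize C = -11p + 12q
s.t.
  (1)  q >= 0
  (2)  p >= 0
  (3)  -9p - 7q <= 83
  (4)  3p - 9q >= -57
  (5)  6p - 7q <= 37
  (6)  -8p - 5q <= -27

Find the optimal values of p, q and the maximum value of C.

p = 0, q = 19/3, maximum C = 76

Feasible corners and C = -11p + 12q:
  (37/6, 0) → C = -407/6
  (27/8, 0) → C = -297/8
  (0, 19/3) → C = 76
  (0, 27/5) → C = 324/5
  (244/11, 151/11) → C = -872/11

At the optimal vertex, p = 0 and 3p - 9q = -57.
Solving simultaneously gives p = 0, q = 19/3.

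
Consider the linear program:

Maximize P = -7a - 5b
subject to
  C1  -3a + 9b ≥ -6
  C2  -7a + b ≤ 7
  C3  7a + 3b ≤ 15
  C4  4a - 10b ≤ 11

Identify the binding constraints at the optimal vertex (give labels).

Vertices and P = -7a - 5b:
  (-23/20, -21/20) → P = 133/10
  (17/8, 1/24) → P = -181/12
  (-3/14, 11/2) → P = -26

The maximum is at (-23/20, -21/20). Substituting into each constraint, equality holds for C1 and C2; the remaining constraints have slack.

C1 and C2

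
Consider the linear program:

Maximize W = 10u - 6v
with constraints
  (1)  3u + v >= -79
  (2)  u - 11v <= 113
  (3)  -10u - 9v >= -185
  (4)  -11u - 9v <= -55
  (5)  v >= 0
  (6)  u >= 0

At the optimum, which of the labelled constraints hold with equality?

Corner points and W = 10u - 6v:
  (37/2, 0) → W = 185
  (0, 185/9) → W = -370/3
  (5, 0) → W = 50
  (0, 55/9) → W = -110/3

The maximum is at (37/2, 0). Substituting into each constraint, equality holds for (3) and (5); the remaining constraints have slack.

(3) and (5)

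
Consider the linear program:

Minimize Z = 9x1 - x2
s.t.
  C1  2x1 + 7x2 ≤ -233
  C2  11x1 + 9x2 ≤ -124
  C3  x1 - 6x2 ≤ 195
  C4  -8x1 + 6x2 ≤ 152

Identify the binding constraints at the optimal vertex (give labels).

C3 and C4

Feasible corners and Z = 9x1 - x2:
  (-33/19, -623/19) → Z = 326/19
  (-1231/34, -390/17) → Z = -10299/34
  (-347/7, -856/21) → Z = -8513/21

The minimum is at (-347/7, -856/21). Substituting into each constraint, equality holds for C3 and C4; the remaining constraints have slack.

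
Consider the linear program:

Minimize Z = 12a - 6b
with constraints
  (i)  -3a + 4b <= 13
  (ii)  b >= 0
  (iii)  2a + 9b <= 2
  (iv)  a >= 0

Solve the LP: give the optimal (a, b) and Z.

a = 0, b = 2/9, minimum Z = -4/3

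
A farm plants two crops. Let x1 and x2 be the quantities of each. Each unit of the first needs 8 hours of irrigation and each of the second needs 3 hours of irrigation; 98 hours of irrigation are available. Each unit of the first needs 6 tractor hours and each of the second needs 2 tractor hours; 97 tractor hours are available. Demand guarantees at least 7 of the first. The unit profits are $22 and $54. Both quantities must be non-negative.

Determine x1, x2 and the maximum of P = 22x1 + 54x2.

Feasible corners and P = 22x1 + 54x2:
  (49/4, 0) → P = 539/2
  (7, 0) → P = 154
  (7, 14) → P = 910

At the optimal vertex, 8x1 + 3x2 = 98 and x1 = 7.
Solving simultaneously gives x1 = 7, x2 = 14.

x1 = 7, x2 = 14, maximum P = 910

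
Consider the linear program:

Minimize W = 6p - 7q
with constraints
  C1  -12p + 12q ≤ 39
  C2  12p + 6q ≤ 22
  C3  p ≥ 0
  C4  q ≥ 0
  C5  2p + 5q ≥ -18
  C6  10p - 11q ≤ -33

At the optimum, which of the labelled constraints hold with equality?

C1 and C2

Corner points and W = 6p - 7q:
  (5/36, 61/18) → W = -206/9
  (0, 13/4) → W = -91/4
  (11/48, 77/24) → W = -253/12
  (0, 3) → W = -21

The minimum is at (5/36, 61/18). Substituting into each constraint, equality holds for C1 and C2; the remaining constraints have slack.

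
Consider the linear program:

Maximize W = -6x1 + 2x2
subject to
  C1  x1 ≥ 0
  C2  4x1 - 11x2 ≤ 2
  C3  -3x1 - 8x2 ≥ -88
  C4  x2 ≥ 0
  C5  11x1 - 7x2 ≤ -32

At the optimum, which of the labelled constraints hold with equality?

C1 and C3

Feasible corners and W = -6x1 + 2x2:
  (0, 11) → W = 22
  (0, 32/7) → W = 64/7
  (360/109, 1064/109) → W = -32/109

The maximum is at (0, 11). Substituting into each constraint, equality holds for C1 and C3; the remaining constraints have slack.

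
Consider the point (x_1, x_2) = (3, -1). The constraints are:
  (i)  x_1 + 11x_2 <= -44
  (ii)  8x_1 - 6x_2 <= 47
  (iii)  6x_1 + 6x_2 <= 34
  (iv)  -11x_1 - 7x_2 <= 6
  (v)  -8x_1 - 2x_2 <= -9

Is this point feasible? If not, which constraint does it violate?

not feasible — violates (i)

Constraint (i): x_1 + 11x_2 = -8, which is not ≤ -44. All other constraints are satisfied.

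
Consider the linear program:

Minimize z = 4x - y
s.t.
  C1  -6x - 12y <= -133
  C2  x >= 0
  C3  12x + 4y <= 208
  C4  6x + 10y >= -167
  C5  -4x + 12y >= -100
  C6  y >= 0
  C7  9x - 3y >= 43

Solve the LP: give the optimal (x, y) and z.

x = 305/42, y = 313/42, minimum z = 907/42

Vertices and z = 4x - y:
  (491/30, 29/10) → z = 1877/30
  (305/42, 313/42) → z = 907/42
  (199/18, 113/6) → z = 457/18

The binding constraints are -6x - 12y = -133 and 9x - 3y = 43.
Solving simultaneously gives x = 305/42, y = 313/42.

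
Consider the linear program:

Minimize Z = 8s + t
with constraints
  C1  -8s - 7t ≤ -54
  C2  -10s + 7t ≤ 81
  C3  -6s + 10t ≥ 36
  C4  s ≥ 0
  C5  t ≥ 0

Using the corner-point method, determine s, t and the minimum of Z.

s = 0, t = 54/7, minimum Z = 54/7

The feasible region is unbounded (it extends along (7, 10), (5, 3)), but Z strictly increases along every unbounded feasible direction, so there is no improving ray and the minimum is attained at a vertex.

The optimum lies where -8s - 7t = -54 and s = 0.
Solving simultaneously gives s = 0, t = 54/7.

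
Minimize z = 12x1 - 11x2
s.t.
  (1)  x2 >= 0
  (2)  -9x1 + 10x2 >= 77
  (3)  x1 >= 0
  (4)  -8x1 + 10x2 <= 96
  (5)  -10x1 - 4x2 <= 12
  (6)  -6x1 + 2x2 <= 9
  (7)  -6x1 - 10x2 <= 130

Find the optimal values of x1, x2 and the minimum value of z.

x1 = 51/22, x2 = 126/11, minimum z = -1080/11

Extreme points and z = 12x1 - 11x2:
  (19, 124/5) → z = -224/5
  (32/21, 127/14) → z = -163/2
  (51/22, 126/11) → z = -1080/11

The binding constraints are -8x1 + 10x2 = 96 and -6x1 + 2x2 = 9.
Solving simultaneously gives x1 = 51/22, x2 = 126/11.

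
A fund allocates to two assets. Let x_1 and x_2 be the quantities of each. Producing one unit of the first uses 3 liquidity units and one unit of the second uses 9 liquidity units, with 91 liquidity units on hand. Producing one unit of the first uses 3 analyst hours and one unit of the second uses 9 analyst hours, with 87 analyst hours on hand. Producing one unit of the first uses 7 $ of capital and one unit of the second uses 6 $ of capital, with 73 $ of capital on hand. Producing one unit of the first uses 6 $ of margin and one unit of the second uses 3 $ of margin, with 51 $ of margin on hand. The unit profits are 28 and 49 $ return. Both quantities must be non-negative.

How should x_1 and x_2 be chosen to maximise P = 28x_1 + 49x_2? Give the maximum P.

Vertices and P = 28x_1 + 49x_2:
  (0, 0) → P = 0
  (0, 29/3) → P = 1421/3
  (17/2, 0) → P = 238
  (3, 26/3) → P = 1526/3
  (29/5, 27/5) → P = 427

x_1 = 3, x_2 = 26/3, maximum P = 1526/3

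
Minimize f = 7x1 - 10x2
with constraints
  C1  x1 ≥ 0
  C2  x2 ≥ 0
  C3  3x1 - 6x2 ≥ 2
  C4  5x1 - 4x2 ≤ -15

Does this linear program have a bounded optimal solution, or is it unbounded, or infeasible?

The boundaries x1 = 0 and 5x1 - 4x2 = -15 meet at (0, 15/4), but that point violates 3x1 - 6x2 ≥ 2. Every candidate vertex is excluded by some other constraint, so the feasible region is empty.

infeasible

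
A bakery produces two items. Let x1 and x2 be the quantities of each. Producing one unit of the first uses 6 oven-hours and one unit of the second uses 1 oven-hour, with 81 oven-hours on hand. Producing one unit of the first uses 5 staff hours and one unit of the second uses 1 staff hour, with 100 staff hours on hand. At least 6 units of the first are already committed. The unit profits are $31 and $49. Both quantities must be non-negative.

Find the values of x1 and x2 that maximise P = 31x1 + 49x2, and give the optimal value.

Extreme points and P = 31x1 + 49x2:
  (27/2, 0) → P = 837/2
  (6, 0) → P = 186
  (6, 45) → P = 2391

The optimum lies where 6x1 + x2 = 81 and x1 = 6.
Solving simultaneously gives x1 = 6, x2 = 45.

x1 = 6, x2 = 45, maximum P = 2391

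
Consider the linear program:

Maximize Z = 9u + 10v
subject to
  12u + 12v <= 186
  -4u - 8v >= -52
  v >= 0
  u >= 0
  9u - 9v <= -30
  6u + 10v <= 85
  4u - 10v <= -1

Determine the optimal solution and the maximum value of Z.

u = 19/9, v = 49/9, maximum Z = 661/9

Vertices and Z = 9u + 10v:
  (0, 13/2) → Z = 65
  (19/9, 49/9) → Z = 661/9
  (0, 10/3) → Z = 100/3

At the optimal vertex, -4u - 8v = -52 and 9u - 9v = -30.
Solving simultaneously gives u = 19/9, v = 49/9.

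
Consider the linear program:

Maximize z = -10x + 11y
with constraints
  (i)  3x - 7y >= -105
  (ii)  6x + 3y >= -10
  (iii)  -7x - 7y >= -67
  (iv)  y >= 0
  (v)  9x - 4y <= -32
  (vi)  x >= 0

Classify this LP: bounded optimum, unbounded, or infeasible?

Vertices and z = -10x + 11y:
  (44/91, 827/91) → z = 8657/91
  (0, 67/7) → z = 737/7
  (0, 8) → z = 88
The feasible region has finitely many vertices and no improving ray; the maximum is 737/7 at (0, 67/7).

bounded optimum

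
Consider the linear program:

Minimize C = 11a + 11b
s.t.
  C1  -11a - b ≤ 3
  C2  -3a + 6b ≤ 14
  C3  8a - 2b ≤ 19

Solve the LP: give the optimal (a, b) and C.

Corner points and C = 11a + 11b:
  (-32/69, 145/69) → C = 1243/69
  (13/30, -233/30) → C = -242/3
  (71/21, 169/42) → C = 3421/42

The binding constraints are -11a - b = 3 and 8a - 2b = 19.
Solving simultaneously gives a = 13/30, b = -233/30.

a = 13/30, b = -233/30, minimum C = -242/3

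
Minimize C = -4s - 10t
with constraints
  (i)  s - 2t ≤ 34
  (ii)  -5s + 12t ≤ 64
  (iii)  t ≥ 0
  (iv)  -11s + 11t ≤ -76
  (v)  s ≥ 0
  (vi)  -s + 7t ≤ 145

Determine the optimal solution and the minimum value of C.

s = 528/5, t = 179/5, minimum C = -3902/5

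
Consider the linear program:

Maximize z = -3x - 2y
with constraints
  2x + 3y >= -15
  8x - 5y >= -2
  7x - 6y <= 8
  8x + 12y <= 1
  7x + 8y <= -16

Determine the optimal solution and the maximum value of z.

x = -81/34, y = -58/17, maximum z = 475/34

The binding constraints are 2x + 3y = -15 and 8x - 5y = -2.
Solving simultaneously gives x = -81/34, y = -58/17.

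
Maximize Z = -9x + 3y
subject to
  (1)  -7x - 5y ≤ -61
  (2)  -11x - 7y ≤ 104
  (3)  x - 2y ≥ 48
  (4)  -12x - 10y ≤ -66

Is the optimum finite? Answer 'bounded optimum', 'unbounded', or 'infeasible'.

bounded optimum

Vertices and Z = -9x + 3y:
  (362/19, -275/19) → Z = -4083/19
  (28, -27) → Z = -333
The feasible region has finitely many vertices and no improving ray; the maximum is -4083/19 at (362/19, -275/19).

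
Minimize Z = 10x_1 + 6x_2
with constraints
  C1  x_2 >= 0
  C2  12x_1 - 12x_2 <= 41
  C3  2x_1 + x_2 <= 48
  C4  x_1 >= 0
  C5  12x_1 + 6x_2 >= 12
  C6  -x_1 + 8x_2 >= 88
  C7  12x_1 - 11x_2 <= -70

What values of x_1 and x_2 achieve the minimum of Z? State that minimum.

Extreme points and Z = 10x_1 + 6x_2:
  (0, 48) → Z = 288
  (229/17, 358/17) → Z = 4438/17
  (0, 11) → Z = 66
  (24/5, 58/5) → Z = 588/5

x_1 = 0, x_2 = 11, minimum Z = 66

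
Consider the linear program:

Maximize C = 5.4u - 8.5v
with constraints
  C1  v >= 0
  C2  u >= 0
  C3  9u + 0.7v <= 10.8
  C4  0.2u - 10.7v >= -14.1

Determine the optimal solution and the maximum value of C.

u = 1.2, v = 0, maximum C = 6.48

Vertices and C = 5.4u - 8.5v:
  (0, 0) → C = 0
  (6/5, 0) → C = 162/25
  (0, 141/107) → C = -2397/214
  (10569/9644, 6453/4822) → C = -131571/24110

The optimum lies where v = 0 and 9u + 0.7v = 10.8.
Solving simultaneously gives u = 6/5, v = 0.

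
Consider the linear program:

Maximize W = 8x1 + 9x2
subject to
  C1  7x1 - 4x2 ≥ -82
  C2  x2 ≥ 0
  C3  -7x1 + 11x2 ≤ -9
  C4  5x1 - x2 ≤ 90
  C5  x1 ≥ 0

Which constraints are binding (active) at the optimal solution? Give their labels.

C3 and C4

Feasible corners and W = 8x1 + 9x2:
  (9/7, 0) → W = 72/7
  (18, 0) → W = 144
  (327/16, 195/16) → W = 4371/16

The maximum is at (327/16, 195/16). Substituting into each constraint, equality holds for C3 and C4; the remaining constraints have slack.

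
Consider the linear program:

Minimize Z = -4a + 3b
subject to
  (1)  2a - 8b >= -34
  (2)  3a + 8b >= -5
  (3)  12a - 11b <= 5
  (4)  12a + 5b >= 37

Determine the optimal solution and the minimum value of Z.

a = 207/37, b = 209/37, minimum Z = -201/37

The optimum lies where 2a - 8b = -34 and 12a - 11b = 5.
Solving simultaneously gives a = 207/37, b = 209/37.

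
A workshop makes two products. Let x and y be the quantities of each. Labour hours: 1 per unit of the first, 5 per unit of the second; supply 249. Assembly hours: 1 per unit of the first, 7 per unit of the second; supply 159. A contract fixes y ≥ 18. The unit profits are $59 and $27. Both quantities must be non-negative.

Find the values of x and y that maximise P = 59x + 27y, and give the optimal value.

Vertices and P = 59x + 27y:
  (0, 159/7) → P = 4293/7
  (0, 18) → P = 486
  (33, 18) → P = 2433

x = 33, y = 18, maximum P = 2433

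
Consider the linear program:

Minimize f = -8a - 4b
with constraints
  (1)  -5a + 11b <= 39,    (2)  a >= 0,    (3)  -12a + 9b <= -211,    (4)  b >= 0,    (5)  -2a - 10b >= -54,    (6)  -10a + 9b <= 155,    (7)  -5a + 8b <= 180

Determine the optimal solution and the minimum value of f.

a = 27, b = 0, minimum f = -216

The optimum lies where b = 0 and -2a - 10b = -54.
Solving simultaneously gives a = 27, b = 0.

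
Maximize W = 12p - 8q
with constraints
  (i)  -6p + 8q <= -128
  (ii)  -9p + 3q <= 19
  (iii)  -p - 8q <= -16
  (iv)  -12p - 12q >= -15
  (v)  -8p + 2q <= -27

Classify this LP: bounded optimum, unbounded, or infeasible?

The boundaries -6p + 8q = -128 and -p - 8q = -16 meet at (144/7, -4/7), but that point violates -12p - 12q ≥ -15. Every candidate vertex is excluded by some other constraint, so the feasible region is empty.

infeasible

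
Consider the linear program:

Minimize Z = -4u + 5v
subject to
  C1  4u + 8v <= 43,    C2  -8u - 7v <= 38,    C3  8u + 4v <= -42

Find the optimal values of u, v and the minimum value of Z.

The binding constraints are -8u - 7v = 38 and 8u + 4v = -42.
Solving simultaneously gives u = -71/12, v = 4/3.

u = -71/12, v = 4/3, minimum Z = 91/3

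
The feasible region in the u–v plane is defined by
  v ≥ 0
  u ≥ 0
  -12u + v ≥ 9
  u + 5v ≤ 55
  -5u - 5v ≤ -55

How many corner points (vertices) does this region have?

3

The feasible vertices (each the meet of two boundaries and inside every other half-plane) are:
  (0, 11)
  (10/61, 669/61)
  (2/13, 141/13)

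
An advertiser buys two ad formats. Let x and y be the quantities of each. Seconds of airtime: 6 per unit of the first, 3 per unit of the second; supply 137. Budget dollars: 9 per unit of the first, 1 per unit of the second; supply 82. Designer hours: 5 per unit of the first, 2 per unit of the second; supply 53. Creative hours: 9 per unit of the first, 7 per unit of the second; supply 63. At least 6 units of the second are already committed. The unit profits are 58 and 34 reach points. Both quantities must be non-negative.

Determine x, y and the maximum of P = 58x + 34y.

Corner points and P = 58x + 34y:
  (0, 9) → P = 306
  (0, 6) → P = 204
  (7/3, 6) → P = 1018/3

The optimum lies where 9x + 7y = 63 and y = 6.
Solving simultaneously gives x = 7/3, y = 6.

x = 7/3, y = 6, maximum P = 1018/3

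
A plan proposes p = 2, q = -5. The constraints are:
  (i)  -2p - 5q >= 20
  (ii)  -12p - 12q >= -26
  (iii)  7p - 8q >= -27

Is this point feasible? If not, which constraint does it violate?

feasible

(i): 21 ≥ 20 ✓
(ii): 36 ≥ -26 ✓
(iii): 54 ≥ -27 ✓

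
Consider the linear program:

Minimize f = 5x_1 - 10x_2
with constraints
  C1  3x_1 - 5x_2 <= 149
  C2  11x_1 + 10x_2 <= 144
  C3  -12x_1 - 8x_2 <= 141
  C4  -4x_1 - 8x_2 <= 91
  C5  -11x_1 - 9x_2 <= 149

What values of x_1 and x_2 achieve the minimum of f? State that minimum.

The binding constraints are 11x_1 + 10x_2 = 144 and -12x_1 - 8x_2 = 141.
Solving simultaneously gives x_1 = -1281/16, x_2 = 3279/32.

x_1 = -1281/16, x_2 = 3279/32, minimum f = -1425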